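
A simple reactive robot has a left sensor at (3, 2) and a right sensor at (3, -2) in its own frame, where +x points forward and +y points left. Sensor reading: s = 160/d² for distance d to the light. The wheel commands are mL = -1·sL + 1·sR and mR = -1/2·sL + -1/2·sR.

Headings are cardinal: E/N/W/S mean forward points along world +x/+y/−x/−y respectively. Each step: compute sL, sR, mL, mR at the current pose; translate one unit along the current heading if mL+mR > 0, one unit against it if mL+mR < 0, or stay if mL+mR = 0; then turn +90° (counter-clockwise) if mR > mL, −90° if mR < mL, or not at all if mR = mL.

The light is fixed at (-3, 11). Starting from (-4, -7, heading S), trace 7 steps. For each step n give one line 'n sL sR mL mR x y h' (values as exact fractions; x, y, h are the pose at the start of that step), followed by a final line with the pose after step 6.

0 80/221 16/45 -64/9945 -3568/9945 -4 -7 S
1 160/377 160/241 21760/90857 -49440/90857 -4 -6 W
2 4/5 4/5 0 -4/5 -3 -6 N
3 32/53 160/409 -4608/21677 -10784/21677 -3 -7 E
4 80/221 16/45 -64/9945 -3568/9945 -4 -7 S
5 160/377 160/241 21760/90857 -49440/90857 -4 -6 W
6 4/5 4/5 0 -4/5 -3 -6 N
final -3 -7 E

n=0: pose=(-4,-7,S); sL=80/221, sR=16/45; mL=-64/9945, mR=-3568/9945; mL+mR=-3632/9945 → advance -1; mR−mL=-1168/3315 → turn -1·90°
n=1: pose=(-4,-6,W); sL=160/377, sR=160/241; mL=21760/90857, mR=-49440/90857; mL+mR=-27680/90857 → advance -1; mR−mL=-71200/90857 → turn -1·90°
n=2: pose=(-3,-6,N); sL=4/5, sR=4/5; mL=0, mR=-4/5; mL+mR=-4/5 → advance -1; mR−mL=-4/5 → turn -1·90°
n=3: pose=(-3,-7,E); sL=32/53, sR=160/409; mL=-4608/21677, mR=-10784/21677; mL+mR=-15392/21677 → advance -1; mR−mL=-6176/21677 → turn -1·90°
n=4: pose=(-4,-7,S); sL=80/221, sR=16/45; mL=-64/9945, mR=-3568/9945; mL+mR=-3632/9945 → advance -1; mR−mL=-1168/3315 → turn -1·90°
n=5: pose=(-4,-6,W); sL=160/377, sR=160/241; mL=21760/90857, mR=-49440/90857; mL+mR=-27680/90857 → advance -1; mR−mL=-71200/90857 → turn -1·90°
n=6: pose=(-3,-6,N); sL=4/5, sR=4/5; mL=0, mR=-4/5; mL+mR=-4/5 → advance -1; mR−mL=-4/5 → turn -1·90°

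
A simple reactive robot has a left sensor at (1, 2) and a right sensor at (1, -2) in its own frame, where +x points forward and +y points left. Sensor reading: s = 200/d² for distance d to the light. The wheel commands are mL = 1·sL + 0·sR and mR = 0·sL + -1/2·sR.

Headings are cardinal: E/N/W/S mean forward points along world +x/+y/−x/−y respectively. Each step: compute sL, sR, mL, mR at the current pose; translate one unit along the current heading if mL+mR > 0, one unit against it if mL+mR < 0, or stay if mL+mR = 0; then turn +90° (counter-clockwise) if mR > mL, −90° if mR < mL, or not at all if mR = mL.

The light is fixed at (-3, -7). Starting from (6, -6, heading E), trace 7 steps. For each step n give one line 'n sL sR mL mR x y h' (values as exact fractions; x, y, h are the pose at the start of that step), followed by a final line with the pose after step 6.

n=0: pose=(6,-6,E); sL=200/109, sR=200/101; mL=200/109, mR=-100/101; mL+mR=9300/11009 → advance +1; mR−mL=-31100/11009 → turn -1·90°
n=1: pose=(7,-6,S); sL=25/18, sR=25/8; mL=25/18, mR=-25/16; mL+mR=-25/144 → advance -1; mR−mL=-425/144 → turn -1·90°
n=2: pose=(7,-5,W); sL=200/81, sR=200/97; mL=200/81, mR=-100/97; mL+mR=11300/7857 → advance +1; mR−mL=-27500/7857 → turn -1·90°
n=3: pose=(6,-5,N); sL=100/29, sR=20/13; mL=100/29, mR=-10/13; mL+mR=1010/377 → advance +1; mR−mL=-1590/377 → turn -1·90°
n=4: pose=(6,-4,E); sL=8/5, sR=200/101; mL=8/5, mR=-100/101; mL+mR=308/505 → advance +1; mR−mL=-1308/505 → turn -1·90°
n=5: pose=(7,-4,S); sL=50/37, sR=50/17; mL=50/37, mR=-25/17; mL+mR=-75/629 → advance -1; mR−mL=-1775/629 → turn -1·90°
n=6: pose=(7,-3,W); sL=40/17, sR=200/117; mL=40/17, mR=-100/117; mL+mR=2980/1989 → advance +1; mR−mL=-6380/1989 → turn -1·90°

0 200/109 200/101 200/109 -100/101 6 -6 E
1 25/18 25/8 25/18 -25/16 7 -6 S
2 200/81 200/97 200/81 -100/97 7 -5 W
3 100/29 20/13 100/29 -10/13 6 -5 N
4 8/5 200/101 8/5 -100/101 6 -4 E
5 50/37 50/17 50/37 -25/17 7 -4 S
6 40/17 200/117 40/17 -100/117 7 -3 W
final 6 -3 N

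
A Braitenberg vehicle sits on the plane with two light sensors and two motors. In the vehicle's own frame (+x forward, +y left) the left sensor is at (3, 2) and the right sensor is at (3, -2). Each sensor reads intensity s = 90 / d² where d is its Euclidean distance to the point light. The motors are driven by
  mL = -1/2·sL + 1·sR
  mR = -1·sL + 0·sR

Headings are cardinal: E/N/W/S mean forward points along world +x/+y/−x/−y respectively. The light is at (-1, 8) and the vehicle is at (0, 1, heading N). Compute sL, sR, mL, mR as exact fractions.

left sensor world pos  = (-2, 4); dL² = 17
right sensor world pos = (2, 4); dR² = 25
sL = 90/17 = 90/17
sR = 90/25 = 18/5
mL = -1/2·sL + 1·sR = 81/85
mR = -1·sL + 0·sR = -90/17

90/17 18/5 81/85 -90/17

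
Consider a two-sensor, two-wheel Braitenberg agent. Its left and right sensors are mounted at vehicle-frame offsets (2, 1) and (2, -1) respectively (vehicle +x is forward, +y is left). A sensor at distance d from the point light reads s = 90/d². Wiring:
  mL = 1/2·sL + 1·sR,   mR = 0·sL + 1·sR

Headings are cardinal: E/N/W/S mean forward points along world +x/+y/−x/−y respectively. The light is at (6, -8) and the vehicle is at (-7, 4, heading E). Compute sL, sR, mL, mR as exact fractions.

left sensor world pos  = (-5, 5); dL² = 290
right sensor world pos = (-5, 3); dR² = 242
sL = 90/290 = 9/29
sR = 90/242 = 45/121
mL = 1/2·sL + 1·sR = 3699/7018
mR = 0·sL + 1·sR = 45/121

9/29 45/121 3699/7018 45/121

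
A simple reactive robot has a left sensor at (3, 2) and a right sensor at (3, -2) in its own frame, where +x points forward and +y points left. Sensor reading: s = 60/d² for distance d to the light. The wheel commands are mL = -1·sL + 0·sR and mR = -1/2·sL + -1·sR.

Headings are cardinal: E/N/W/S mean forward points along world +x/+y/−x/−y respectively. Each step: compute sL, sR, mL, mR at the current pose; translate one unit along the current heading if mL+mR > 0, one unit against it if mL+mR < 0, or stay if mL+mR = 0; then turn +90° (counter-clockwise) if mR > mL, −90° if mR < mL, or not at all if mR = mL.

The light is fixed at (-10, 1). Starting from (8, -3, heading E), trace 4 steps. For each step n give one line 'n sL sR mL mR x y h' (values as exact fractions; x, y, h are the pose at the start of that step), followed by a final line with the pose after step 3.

n=0: pose=(8,-3,E); sL=12/89, sR=20/159; mL=-12/89, mR=-2734/14151; mL+mR=-4642/14151 → advance -1; mR−mL=-826/14151 → turn -1·90°
n=1: pose=(7,-3,S); sL=6/41, sR=30/137; mL=-6/41, mR=-1641/5617; mL+mR=-2463/5617 → advance -1; mR−mL=-819/5617 → turn -1·90°
n=2: pose=(7,-2,W); sL=60/221, sR=60/197; mL=-60/221, mR=-19170/43537; mL+mR=-30990/43537 → advance -1; mR−mL=-7350/43537 → turn -1·90°
n=3: pose=(8,-2,N); sL=15/64, sR=3/20; mL=-15/64, mR=-171/640; mL+mR=-321/640 → advance -1; mR−mL=-21/640 → turn -1·90°

0 12/89 20/159 -12/89 -2734/14151 8 -3 E
1 6/41 30/137 -6/41 -1641/5617 7 -3 S
2 60/221 60/197 -60/221 -19170/43537 7 -2 W
3 15/64 3/20 -15/64 -171/640 8 -2 N
final 8 -3 E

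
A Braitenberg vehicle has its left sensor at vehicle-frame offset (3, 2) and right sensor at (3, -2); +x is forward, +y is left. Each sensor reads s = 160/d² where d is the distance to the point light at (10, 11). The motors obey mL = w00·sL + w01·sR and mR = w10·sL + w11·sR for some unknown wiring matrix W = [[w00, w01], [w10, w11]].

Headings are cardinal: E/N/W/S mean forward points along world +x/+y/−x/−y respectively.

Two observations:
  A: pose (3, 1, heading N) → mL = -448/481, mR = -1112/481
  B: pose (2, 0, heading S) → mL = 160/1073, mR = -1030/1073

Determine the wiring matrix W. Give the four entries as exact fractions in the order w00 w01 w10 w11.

obs A: pose=(3,1,N) → sL=16/13, sR=80/37, mL=-448/481, mR=-1112/481
obs B: pose=(2,0,S) → sL=20/29, sR=20/37, mL=160/1073, mR=-1030/1073
sensor matrix S = [[16/13, 80/37], [20/29, 20/37]]; det S = -11520/13949
solve [mL_A; mL_B] = S·[w00; w01] and [mR_A; mR_B] = S·[w10; w11]:
  w00 = 1, w01 = -1, w10 = -1, w11 = -1/2

1 -1 -1 -1/2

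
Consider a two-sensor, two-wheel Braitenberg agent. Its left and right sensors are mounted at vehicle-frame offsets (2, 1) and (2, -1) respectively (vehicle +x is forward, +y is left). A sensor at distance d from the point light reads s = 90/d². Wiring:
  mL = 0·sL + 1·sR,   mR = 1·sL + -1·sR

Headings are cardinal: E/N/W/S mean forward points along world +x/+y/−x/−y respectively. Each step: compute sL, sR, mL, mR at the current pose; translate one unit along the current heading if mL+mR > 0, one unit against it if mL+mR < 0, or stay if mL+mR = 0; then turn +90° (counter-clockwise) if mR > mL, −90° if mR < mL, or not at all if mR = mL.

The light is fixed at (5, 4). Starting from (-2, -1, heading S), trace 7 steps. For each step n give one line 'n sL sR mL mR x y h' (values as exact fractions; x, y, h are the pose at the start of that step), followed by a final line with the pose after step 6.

n=0: pose=(-2,-1,S); sL=18/17, sR=90/113; mL=90/113, mR=504/1921; mL+mR=18/17 → advance +1; mR−mL=-1026/1921 → turn -1·90°
n=1: pose=(-2,-2,W); sL=9/13, sR=45/53; mL=45/53, mR=-108/689; mL+mR=9/13 → advance +1; mR−mL=-693/689 → turn -1·90°
n=2: pose=(-3,-2,N); sL=90/97, sR=18/13; mL=18/13, mR=-576/1261; mL+mR=90/97 → advance +1; mR−mL=-2322/1261 → turn -1·90°
n=3: pose=(-3,-1,E); sL=45/26, sR=5/4; mL=5/4, mR=25/52; mL+mR=45/26 → advance +1; mR−mL=-10/13 → turn -1·90°
n=4: pose=(-2,-1,S); sL=18/17, sR=90/113; mL=90/113, mR=504/1921; mL+mR=18/17 → advance +1; mR−mL=-1026/1921 → turn -1·90°
n=5: pose=(-2,-2,W); sL=9/13, sR=45/53; mL=45/53, mR=-108/689; mL+mR=9/13 → advance +1; mR−mL=-693/689 → turn -1·90°
n=6: pose=(-3,-2,N); sL=90/97, sR=18/13; mL=18/13, mR=-576/1261; mL+mR=90/97 → advance +1; mR−mL=-2322/1261 → turn -1·90°

0 18/17 90/113 90/113 504/1921 -2 -1 S
1 9/13 45/53 45/53 -108/689 -2 -2 W
2 90/97 18/13 18/13 -576/1261 -3 -2 N
3 45/26 5/4 5/4 25/52 -3 -1 E
4 18/17 90/113 90/113 504/1921 -2 -1 S
5 9/13 45/53 45/53 -108/689 -2 -2 W
6 90/97 18/13 18/13 -576/1261 -3 -2 N
final -3 -1 E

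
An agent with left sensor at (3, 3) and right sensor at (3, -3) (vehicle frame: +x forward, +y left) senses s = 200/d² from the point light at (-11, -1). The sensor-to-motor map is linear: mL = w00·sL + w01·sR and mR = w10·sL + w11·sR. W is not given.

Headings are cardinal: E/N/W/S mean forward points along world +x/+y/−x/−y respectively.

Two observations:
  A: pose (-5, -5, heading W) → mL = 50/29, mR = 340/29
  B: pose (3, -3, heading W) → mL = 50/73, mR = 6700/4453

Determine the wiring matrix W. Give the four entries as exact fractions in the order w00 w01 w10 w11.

1/2 0 1/2 1/2

obs A: pose=(-5,-5,W) → sL=100/29, sR=20, mL=50/29, mR=340/29
obs B: pose=(3,-3,W) → sL=100/73, sR=100/61, mL=50/73, mR=6700/4453
sensor matrix S = [[100/29, 20], [100/73, 100/61]]; det S = -2808000/129137
solve [mL_A; mL_B] = S·[w00; w01] and [mR_A; mR_B] = S·[w10; w11]:
  w00 = 1/2, w01 = 0, w10 = 1/2, w11 = 1/2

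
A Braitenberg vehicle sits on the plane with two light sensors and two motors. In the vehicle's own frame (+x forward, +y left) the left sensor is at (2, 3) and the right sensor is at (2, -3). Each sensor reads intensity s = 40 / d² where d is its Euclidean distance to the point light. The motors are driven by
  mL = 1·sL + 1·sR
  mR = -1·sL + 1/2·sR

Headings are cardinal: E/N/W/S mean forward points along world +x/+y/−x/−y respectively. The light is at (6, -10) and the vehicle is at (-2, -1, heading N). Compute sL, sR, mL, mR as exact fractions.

20/121 20/73 3880/8833 -250/8833

left sensor world pos  = (-5, 1); dL² = 242
right sensor world pos = (1, 1); dR² = 146
sL = 40/242 = 20/121
sR = 40/146 = 20/73
mL = 1·sL + 1·sR = 3880/8833
mR = -1·sL + 1/2·sR = -250/8833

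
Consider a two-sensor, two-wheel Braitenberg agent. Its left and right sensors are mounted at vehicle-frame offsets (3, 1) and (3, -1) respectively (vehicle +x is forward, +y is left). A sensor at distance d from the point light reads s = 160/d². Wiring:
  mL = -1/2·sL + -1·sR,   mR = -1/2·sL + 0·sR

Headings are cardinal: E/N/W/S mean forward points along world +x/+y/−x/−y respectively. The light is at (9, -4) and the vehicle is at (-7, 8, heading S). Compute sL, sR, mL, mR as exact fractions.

80/153 16/37 -3928/5661 -40/153

left sensor world pos  = (-6, 5); dL² = 306
right sensor world pos = (-8, 5); dR² = 370
sL = 160/306 = 80/153
sR = 160/370 = 16/37
mL = -1/2·sL + -1·sR = -3928/5661
mR = -1/2·sL + 0·sR = -40/153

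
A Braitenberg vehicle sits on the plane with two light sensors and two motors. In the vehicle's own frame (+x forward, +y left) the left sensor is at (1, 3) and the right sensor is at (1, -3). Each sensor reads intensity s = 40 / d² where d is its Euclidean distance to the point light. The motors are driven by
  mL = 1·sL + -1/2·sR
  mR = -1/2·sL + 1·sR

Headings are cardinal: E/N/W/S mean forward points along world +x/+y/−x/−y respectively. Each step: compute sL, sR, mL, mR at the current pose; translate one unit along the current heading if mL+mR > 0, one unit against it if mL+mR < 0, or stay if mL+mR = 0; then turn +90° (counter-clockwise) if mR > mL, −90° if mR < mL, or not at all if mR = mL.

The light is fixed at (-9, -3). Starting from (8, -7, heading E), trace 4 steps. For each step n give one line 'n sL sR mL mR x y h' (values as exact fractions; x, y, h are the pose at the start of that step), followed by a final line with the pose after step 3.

n=0: pose=(8,-7,E); sL=8/65, sR=40/373; mL=1684/24245, mR=1108/24245; mL+mR=2792/24245 → advance +1; mR−mL=-576/24245 → turn -1·90°
n=1: pose=(9,-7,S); sL=20/233, sR=4/25; mL=34/5825, mR=682/5825; mL+mR=716/5825 → advance +1; mR−mL=648/5825 → turn +1·90°
n=2: pose=(9,-8,E); sL=8/73, sR=8/85; mL=388/6205, mR=244/6205; mL+mR=632/6205 → advance +1; mR−mL=-144/6205 → turn -1·90°
n=3: pose=(10,-8,S); sL=1/13, sR=10/73; mL=8/949, mR=187/1898; mL+mR=203/1898 → advance +1; mR−mL=171/1898 → turn +1·90°

0 8/65 40/373 1684/24245 1108/24245 8 -7 E
1 20/233 4/25 34/5825 682/5825 9 -7 S
2 8/73 8/85 388/6205 244/6205 9 -8 E
3 1/13 10/73 8/949 187/1898 10 -8 S
final 10 -9 E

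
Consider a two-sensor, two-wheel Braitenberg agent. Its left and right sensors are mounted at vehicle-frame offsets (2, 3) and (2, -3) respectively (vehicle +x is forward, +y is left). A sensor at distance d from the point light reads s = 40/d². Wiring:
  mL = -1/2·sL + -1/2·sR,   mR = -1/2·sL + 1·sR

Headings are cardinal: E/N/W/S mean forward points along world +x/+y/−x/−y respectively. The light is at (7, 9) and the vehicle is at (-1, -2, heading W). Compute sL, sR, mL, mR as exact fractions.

5/37 10/41 -575/3034 535/3034

left sensor world pos  = (-3, -5); dL² = 296
right sensor world pos = (-3, 1); dR² = 164
sL = 40/296 = 5/37
sR = 40/164 = 10/41
mL = -1/2·sL + -1/2·sR = -575/3034
mR = -1/2·sL + 1·sR = 535/3034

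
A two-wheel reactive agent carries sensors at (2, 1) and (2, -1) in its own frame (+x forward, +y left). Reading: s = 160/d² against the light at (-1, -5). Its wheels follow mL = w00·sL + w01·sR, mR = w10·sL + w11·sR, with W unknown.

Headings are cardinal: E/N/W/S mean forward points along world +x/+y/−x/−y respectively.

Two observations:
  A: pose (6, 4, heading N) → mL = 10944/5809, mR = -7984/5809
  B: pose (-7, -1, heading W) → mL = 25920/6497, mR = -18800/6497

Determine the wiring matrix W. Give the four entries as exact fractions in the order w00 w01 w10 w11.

obs A: pose=(6,4,N) → sL=160/157, sR=32/37, mL=10944/5809, mR=-7984/5809
obs B: pose=(-7,-1,W) → sL=160/73, sR=160/89, mL=25920/6497, mR=-18800/6497
sensor matrix S = [[160/157, 32/37], [160/73, 160/89]]; det S = -2396160/37741073
solve [mL_A; mL_B] = S·[w00; w01] and [mR_A; mR_B] = S·[w10; w11]:
  w00 = 1, w01 = 1, w10 = -1/2, w11 = -1

1 1 -1/2 -1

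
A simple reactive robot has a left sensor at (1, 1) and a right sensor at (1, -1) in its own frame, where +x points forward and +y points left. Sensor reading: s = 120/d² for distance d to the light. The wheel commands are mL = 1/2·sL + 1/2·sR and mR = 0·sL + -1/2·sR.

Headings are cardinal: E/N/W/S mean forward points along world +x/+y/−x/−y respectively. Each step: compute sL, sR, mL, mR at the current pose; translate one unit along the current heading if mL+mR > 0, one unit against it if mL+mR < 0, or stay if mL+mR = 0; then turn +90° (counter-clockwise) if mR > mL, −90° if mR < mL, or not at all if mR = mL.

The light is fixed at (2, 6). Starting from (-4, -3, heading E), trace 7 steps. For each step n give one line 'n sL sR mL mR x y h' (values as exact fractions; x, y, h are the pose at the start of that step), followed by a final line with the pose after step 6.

n=0: pose=(-4,-3,E); sL=120/89, sR=24/25; mL=2568/2225, mR=-12/25; mL+mR=60/89 → advance +1; mR−mL=-3636/2225 → turn -1·90°
n=1: pose=(-3,-3,S); sL=30/29, sR=15/17; mL=945/986, mR=-15/34; mL+mR=15/29 → advance +1; mR−mL=-690/493 → turn -1·90°
n=2: pose=(-3,-4,W); sL=120/157, sR=40/39; mL=5480/6123, mR=-20/39; mL+mR=60/157 → advance +1; mR−mL=-8620/6123 → turn -1·90°
n=3: pose=(-4,-4,N); sL=12/13, sR=60/53; mL=708/689, mR=-30/53; mL+mR=6/13 → advance +1; mR−mL=-1098/689 → turn -1·90°
n=4: pose=(-4,-3,E); sL=120/89, sR=24/25; mL=2568/2225, mR=-12/25; mL+mR=60/89 → advance +1; mR−mL=-3636/2225 → turn -1·90°
n=5: pose=(-3,-3,S); sL=30/29, sR=15/17; mL=945/986, mR=-15/34; mL+mR=15/29 → advance +1; mR−mL=-690/493 → turn -1·90°
n=6: pose=(-3,-4,W); sL=120/157, sR=40/39; mL=5480/6123, mR=-20/39; mL+mR=60/157 → advance +1; mR−mL=-8620/6123 → turn -1·90°

0 120/89 24/25 2568/2225 -12/25 -4 -3 E
1 30/29 15/17 945/986 -15/34 -3 -3 S
2 120/157 40/39 5480/6123 -20/39 -3 -4 W
3 12/13 60/53 708/689 -30/53 -4 -4 N
4 120/89 24/25 2568/2225 -12/25 -4 -3 E
5 30/29 15/17 945/986 -15/34 -3 -3 S
6 120/157 40/39 5480/6123 -20/39 -3 -4 W
final -4 -4 N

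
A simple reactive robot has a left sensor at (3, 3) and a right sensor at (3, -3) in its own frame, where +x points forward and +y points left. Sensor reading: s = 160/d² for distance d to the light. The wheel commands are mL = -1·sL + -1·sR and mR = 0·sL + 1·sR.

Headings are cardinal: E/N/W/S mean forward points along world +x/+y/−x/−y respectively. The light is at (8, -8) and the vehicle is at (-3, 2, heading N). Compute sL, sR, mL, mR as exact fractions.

left sensor world pos  = (-6, 5); dL² = 365
right sensor world pos = (0, 5); dR² = 233
sL = 160/365 = 32/73
sR = 160/233 = 160/233
mL = -1·sL + -1·sR = -19136/17009
mR = 0·sL + 1·sR = 160/233

32/73 160/233 -19136/17009 160/233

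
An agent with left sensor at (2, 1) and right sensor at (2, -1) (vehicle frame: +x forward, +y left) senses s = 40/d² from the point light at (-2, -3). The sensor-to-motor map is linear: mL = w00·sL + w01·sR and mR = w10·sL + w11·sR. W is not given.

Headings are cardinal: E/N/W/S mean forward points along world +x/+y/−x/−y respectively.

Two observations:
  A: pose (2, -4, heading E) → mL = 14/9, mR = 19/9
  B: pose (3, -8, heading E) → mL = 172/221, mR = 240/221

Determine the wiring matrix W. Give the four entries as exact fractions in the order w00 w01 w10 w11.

1/2 1 1 1

obs A: pose=(2,-4,E) → sL=10/9, sR=1, mL=14/9, mR=19/9
obs B: pose=(3,-8,E) → sL=8/13, sR=8/17, mL=172/221, mR=240/221
sensor matrix S = [[10/9, 1], [8/13, 8/17]]; det S = -184/1989
solve [mL_A; mL_B] = S·[w00; w01] and [mR_A; mR_B] = S·[w10; w11]:
  w00 = 1/2, w01 = 1, w10 = 1, w11 = 1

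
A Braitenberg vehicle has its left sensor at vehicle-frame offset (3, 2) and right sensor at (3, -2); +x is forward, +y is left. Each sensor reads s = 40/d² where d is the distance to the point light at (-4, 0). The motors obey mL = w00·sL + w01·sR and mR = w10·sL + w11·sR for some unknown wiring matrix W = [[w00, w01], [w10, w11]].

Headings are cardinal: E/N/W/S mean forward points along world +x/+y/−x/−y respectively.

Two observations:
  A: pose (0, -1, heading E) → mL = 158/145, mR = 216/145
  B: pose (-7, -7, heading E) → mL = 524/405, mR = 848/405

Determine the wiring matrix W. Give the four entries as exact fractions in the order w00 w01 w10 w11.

obs A: pose=(0,-1,E) → sL=4/5, sR=20/29, mL=158/145, mR=216/145
obs B: pose=(-7,-7,E) → sL=8/5, sR=40/81, mL=524/405, mR=848/405
sensor matrix S = [[4/5, 20/29], [8/5, 40/81]]; det S = -1664/2349
solve [mL_A; mL_B] = S·[w00; w01] and [mR_A; mR_B] = S·[w10; w11]:
  w00 = 1/2, w01 = 1, w10 = 1, w11 = 1

1/2 1 1 1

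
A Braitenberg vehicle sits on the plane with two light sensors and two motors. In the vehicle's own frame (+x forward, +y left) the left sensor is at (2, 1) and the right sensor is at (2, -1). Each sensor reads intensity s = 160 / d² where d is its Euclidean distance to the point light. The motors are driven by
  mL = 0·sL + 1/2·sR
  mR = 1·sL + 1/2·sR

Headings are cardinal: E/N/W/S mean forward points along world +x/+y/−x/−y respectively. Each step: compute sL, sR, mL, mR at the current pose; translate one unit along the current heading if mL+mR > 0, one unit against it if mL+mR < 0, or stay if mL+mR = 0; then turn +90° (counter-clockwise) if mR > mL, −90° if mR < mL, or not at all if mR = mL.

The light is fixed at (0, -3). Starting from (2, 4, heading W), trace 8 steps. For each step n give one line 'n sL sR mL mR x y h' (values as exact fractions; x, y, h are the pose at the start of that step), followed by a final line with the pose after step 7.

0 40/9 5/2 5/4 205/36 2 4 W
1 160/29 32/5 16/5 1264/145 1 4 S
2 80/29 80/17 40/17 2520/493 1 3 E
3 32/13 160/73 80/73 3376/949 2 3 N
4 40/9 5/2 5/4 205/36 2 4 W
5 160/29 32/5 16/5 1264/145 1 4 S
6 80/29 80/17 40/17 2520/493 1 3 E
7 32/13 160/73 80/73 3376/949 2 3 N
final 2 4 W

n=0: pose=(2,4,W); sL=40/9, sR=5/2; mL=5/4, mR=205/36; mL+mR=125/18 → advance +1; mR−mL=40/9 → turn +1·90°
n=1: pose=(1,4,S); sL=160/29, sR=32/5; mL=16/5, mR=1264/145; mL+mR=1728/145 → advance +1; mR−mL=160/29 → turn +1·90°
n=2: pose=(1,3,E); sL=80/29, sR=80/17; mL=40/17, mR=2520/493; mL+mR=3680/493 → advance +1; mR−mL=80/29 → turn +1·90°
n=3: pose=(2,3,N); sL=32/13, sR=160/73; mL=80/73, mR=3376/949; mL+mR=4416/949 → advance +1; mR−mL=32/13 → turn +1·90°
n=4: pose=(2,4,W); sL=40/9, sR=5/2; mL=5/4, mR=205/36; mL+mR=125/18 → advance +1; mR−mL=40/9 → turn +1·90°
n=5: pose=(1,4,S); sL=160/29, sR=32/5; mL=16/5, mR=1264/145; mL+mR=1728/145 → advance +1; mR−mL=160/29 → turn +1·90°
n=6: pose=(1,3,E); sL=80/29, sR=80/17; mL=40/17, mR=2520/493; mL+mR=3680/493 → advance +1; mR−mL=80/29 → turn +1·90°
n=7: pose=(2,3,N); sL=32/13, sR=160/73; mL=80/73, mR=3376/949; mL+mR=4416/949 → advance +1; mR−mL=32/13 → turn +1·90°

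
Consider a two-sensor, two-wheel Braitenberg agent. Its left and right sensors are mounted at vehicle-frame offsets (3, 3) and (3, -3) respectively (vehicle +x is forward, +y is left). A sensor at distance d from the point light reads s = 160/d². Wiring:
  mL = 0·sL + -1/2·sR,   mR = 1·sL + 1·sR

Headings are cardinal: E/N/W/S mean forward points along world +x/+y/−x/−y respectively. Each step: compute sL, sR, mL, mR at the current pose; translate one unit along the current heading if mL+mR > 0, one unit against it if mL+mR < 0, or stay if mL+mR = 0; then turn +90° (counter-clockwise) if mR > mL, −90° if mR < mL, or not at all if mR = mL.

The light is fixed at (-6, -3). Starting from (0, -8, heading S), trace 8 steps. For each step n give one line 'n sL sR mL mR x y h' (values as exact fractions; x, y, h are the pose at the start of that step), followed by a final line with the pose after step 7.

0 32/29 160/73 -80/73 6976/2117 0 -8 S
1 16/9 80/81 -40/81 224/81 0 -9 E
2 32/5 160/109 -80/109 4288/545 1 -9 N
3 2 8 -4 10 1 -8 W
4 32/29 160/73 -80/73 6976/2117 0 -8 S
5 16/9 80/81 -40/81 224/81 0 -9 E
6 32/5 160/109 -80/109 4288/545 1 -9 N
7 2 8 -4 10 1 -8 W
final 0 -8 S

n=0: pose=(0,-8,S); sL=32/29, sR=160/73; mL=-80/73, mR=6976/2117; mL+mR=4656/2117 → advance +1; mR−mL=9296/2117 → turn +1·90°
n=1: pose=(0,-9,E); sL=16/9, sR=80/81; mL=-40/81, mR=224/81; mL+mR=184/81 → advance +1; mR−mL=88/27 → turn +1·90°
n=2: pose=(1,-9,N); sL=32/5, sR=160/109; mL=-80/109, mR=4288/545; mL+mR=3888/545 → advance +1; mR−mL=4688/545 → turn +1·90°
n=3: pose=(1,-8,W); sL=2, sR=8; mL=-4, mR=10; mL+mR=6 → advance +1; mR−mL=14 → turn +1·90°
n=4: pose=(0,-8,S); sL=32/29, sR=160/73; mL=-80/73, mR=6976/2117; mL+mR=4656/2117 → advance +1; mR−mL=9296/2117 → turn +1·90°
n=5: pose=(0,-9,E); sL=16/9, sR=80/81; mL=-40/81, mR=224/81; mL+mR=184/81 → advance +1; mR−mL=88/27 → turn +1·90°
n=6: pose=(1,-9,N); sL=32/5, sR=160/109; mL=-80/109, mR=4288/545; mL+mR=3888/545 → advance +1; mR−mL=4688/545 → turn +1·90°
n=7: pose=(1,-8,W); sL=2, sR=8; mL=-4, mR=10; mL+mR=6 → advance +1; mR−mL=14 → turn +1·90°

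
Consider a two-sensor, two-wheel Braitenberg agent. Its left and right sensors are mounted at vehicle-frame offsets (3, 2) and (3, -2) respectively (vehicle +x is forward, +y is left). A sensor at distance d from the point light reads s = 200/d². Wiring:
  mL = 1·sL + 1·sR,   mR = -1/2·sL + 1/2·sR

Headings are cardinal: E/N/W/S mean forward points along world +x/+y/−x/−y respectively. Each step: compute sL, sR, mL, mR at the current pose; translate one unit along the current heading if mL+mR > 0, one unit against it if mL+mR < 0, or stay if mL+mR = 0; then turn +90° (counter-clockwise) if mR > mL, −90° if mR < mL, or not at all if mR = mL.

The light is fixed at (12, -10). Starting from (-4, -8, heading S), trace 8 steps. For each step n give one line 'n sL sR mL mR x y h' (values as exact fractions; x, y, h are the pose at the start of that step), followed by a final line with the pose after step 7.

0 200/197 8/13 4176/2561 -512/2561 -4 -8 S
1 100/181 20/37 7320/6697 -40/6697 -4 -9 W
2 200/377 200/241 123600/90857 13600/90857 -5 -9 N
3 50/53 50/49 5100/2597 100/2597 -5 -8 E
4 200/197 8/13 4176/2561 -512/2561 -4 -8 S
5 100/181 20/37 7320/6697 -40/6697 -4 -9 W
6 200/377 200/241 123600/90857 13600/90857 -5 -9 N
7 50/53 50/49 5100/2597 100/2597 -5 -8 E
final -4 -8 S

n=0: pose=(-4,-8,S); sL=200/197, sR=8/13; mL=4176/2561, mR=-512/2561; mL+mR=3664/2561 → advance +1; mR−mL=-4688/2561 → turn -1·90°
n=1: pose=(-4,-9,W); sL=100/181, sR=20/37; mL=7320/6697, mR=-40/6697; mL+mR=7280/6697 → advance +1; mR−mL=-7360/6697 → turn -1·90°
n=2: pose=(-5,-9,N); sL=200/377, sR=200/241; mL=123600/90857, mR=13600/90857; mL+mR=137200/90857 → advance +1; mR−mL=-110000/90857 → turn -1·90°
n=3: pose=(-5,-8,E); sL=50/53, sR=50/49; mL=5100/2597, mR=100/2597; mL+mR=5200/2597 → advance +1; mR−mL=-5000/2597 → turn -1·90°
n=4: pose=(-4,-8,S); sL=200/197, sR=8/13; mL=4176/2561, mR=-512/2561; mL+mR=3664/2561 → advance +1; mR−mL=-4688/2561 → turn -1·90°
n=5: pose=(-4,-9,W); sL=100/181, sR=20/37; mL=7320/6697, mR=-40/6697; mL+mR=7280/6697 → advance +1; mR−mL=-7360/6697 → turn -1·90°
n=6: pose=(-5,-9,N); sL=200/377, sR=200/241; mL=123600/90857, mR=13600/90857; mL+mR=137200/90857 → advance +1; mR−mL=-110000/90857 → turn -1·90°
n=7: pose=(-5,-8,E); sL=50/53, sR=50/49; mL=5100/2597, mR=100/2597; mL+mR=5200/2597 → advance +1; mR−mL=-5000/2597 → turn -1·90°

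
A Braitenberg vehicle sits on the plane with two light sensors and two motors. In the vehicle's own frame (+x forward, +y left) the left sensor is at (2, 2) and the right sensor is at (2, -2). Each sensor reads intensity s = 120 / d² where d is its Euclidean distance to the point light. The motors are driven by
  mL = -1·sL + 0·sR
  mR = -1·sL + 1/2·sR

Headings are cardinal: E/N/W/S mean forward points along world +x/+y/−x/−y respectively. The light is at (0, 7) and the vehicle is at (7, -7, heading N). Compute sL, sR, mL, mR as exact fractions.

left sensor world pos  = (5, -5); dL² = 169
right sensor world pos = (9, -5); dR² = 225
sL = 120/169 = 120/169
sR = 120/225 = 8/15
mL = -1·sL + 0·sR = -120/169
mR = -1·sL + 1/2·sR = -1124/2535

120/169 8/15 -120/169 -1124/2535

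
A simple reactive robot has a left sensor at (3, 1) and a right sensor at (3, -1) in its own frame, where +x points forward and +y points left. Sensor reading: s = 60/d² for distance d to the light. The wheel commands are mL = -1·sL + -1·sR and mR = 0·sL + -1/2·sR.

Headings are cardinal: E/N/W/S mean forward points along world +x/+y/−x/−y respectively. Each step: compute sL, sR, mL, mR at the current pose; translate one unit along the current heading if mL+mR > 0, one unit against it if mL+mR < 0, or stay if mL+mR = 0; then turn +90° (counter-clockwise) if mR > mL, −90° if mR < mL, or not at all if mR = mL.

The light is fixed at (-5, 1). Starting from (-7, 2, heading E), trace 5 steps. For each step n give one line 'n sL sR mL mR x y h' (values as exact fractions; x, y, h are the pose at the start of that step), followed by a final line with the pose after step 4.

n=0: pose=(-7,2,E); sL=12, sR=60; mL=-72, mR=-30; mL+mR=-102 → advance -1; mR−mL=42 → turn +1·90°
n=1: pose=(-8,2,N); sL=15/8, sR=3; mL=-39/8, mR=-3/2; mL+mR=-51/8 → advance -1; mR−mL=27/8 → turn +1·90°
n=2: pose=(-8,1,W); sL=60/37, sR=60/37; mL=-120/37, mR=-30/37; mL+mR=-150/37 → advance -1; mR−mL=90/37 → turn +1·90°
n=3: pose=(-7,1,S); sL=6, sR=10/3; mL=-28/3, mR=-5/3; mL+mR=-11 → advance -1; mR−mL=23/3 → turn +1·90°
n=4: pose=(-7,2,E); sL=12, sR=60; mL=-72, mR=-30; mL+mR=-102 → advance -1; mR−mL=42 → turn +1·90°

0 12 60 -72 -30 -7 2 E
1 15/8 3 -39/8 -3/2 -8 2 N
2 60/37 60/37 -120/37 -30/37 -8 1 W
3 6 10/3 -28/3 -5/3 -7 1 S
4 12 60 -72 -30 -7 2 E
final -8 2 N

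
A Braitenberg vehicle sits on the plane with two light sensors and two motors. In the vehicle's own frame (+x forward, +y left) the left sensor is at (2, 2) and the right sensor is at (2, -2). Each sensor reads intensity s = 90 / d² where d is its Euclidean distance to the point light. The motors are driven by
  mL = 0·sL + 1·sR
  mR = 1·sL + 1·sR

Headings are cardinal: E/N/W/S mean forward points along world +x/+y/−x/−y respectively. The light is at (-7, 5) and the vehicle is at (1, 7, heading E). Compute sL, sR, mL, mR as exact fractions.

left sensor world pos  = (3, 9); dL² = 116
right sensor world pos = (3, 5); dR² = 100
sL = 90/116 = 45/58
sR = 90/100 = 9/10
mL = 0·sL + 1·sR = 9/10
mR = 1·sL + 1·sR = 243/145

45/58 9/10 9/10 243/145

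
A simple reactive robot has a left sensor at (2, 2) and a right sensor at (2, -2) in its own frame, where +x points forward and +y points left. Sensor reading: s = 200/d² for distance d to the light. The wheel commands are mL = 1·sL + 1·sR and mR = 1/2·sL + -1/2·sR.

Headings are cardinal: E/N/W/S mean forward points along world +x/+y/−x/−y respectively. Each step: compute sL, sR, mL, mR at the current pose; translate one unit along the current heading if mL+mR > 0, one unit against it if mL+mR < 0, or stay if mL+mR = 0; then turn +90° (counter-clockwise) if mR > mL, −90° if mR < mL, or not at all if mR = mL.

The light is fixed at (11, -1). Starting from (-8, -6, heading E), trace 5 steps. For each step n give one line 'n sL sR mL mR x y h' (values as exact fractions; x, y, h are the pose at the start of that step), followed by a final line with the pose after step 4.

0 100/149 100/169 31800/25181 1000/25181 -8 -6 E
1 40/61 200/449 30160/27389 2880/27389 -7 -6 S
2 25/58 25/52 1375/1508 -75/3016 -7 -7 W
3 200/457 40/61 30480/27877 -3040/27877 -8 -7 N
4 100/149 100/169 31800/25181 1000/25181 -8 -6 E
final -7 -6 S

n=0: pose=(-8,-6,E); sL=100/149, sR=100/169; mL=31800/25181, mR=1000/25181; mL+mR=32800/25181 → advance +1; mR−mL=-30800/25181 → turn -1·90°
n=1: pose=(-7,-6,S); sL=40/61, sR=200/449; mL=30160/27389, mR=2880/27389; mL+mR=33040/27389 → advance +1; mR−mL=-27280/27389 → turn -1·90°
n=2: pose=(-7,-7,W); sL=25/58, sR=25/52; mL=1375/1508, mR=-75/3016; mL+mR=2675/3016 → advance +1; mR−mL=-2825/3016 → turn -1·90°
n=3: pose=(-8,-7,N); sL=200/457, sR=40/61; mL=30480/27877, mR=-3040/27877; mL+mR=27440/27877 → advance +1; mR−mL=-33520/27877 → turn -1·90°
n=4: pose=(-8,-6,E); sL=100/149, sR=100/169; mL=31800/25181, mR=1000/25181; mL+mR=32800/25181 → advance +1; mR−mL=-30800/25181 → turn -1·90°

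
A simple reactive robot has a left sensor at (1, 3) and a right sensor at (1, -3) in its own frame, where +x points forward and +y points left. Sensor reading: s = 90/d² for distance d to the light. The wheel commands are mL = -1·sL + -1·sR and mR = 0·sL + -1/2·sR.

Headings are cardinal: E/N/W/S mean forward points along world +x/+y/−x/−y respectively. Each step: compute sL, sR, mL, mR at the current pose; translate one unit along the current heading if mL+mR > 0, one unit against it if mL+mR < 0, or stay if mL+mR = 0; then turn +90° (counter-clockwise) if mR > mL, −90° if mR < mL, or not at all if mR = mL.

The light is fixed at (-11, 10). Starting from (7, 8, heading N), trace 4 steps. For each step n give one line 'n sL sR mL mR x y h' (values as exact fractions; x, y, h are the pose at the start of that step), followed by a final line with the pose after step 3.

0 45/113 45/221 -15030/24973 -45/442 7 8 N
1 18/65 90/289 -11052/18785 -45/289 7 7 W
2 9/50 45/136 -1737/3400 -45/272 8 7 S
3 90/401 18/85 -14868/34085 -9/85 8 8 E
final 7 8 N

n=0: pose=(7,8,N); sL=45/113, sR=45/221; mL=-15030/24973, mR=-45/442; mL+mR=-35145/49946 → advance -1; mR−mL=24975/49946 → turn +1·90°
n=1: pose=(7,7,W); sL=18/65, sR=90/289; mL=-11052/18785, mR=-45/289; mL+mR=-13977/18785 → advance -1; mR−mL=8127/18785 → turn +1·90°
n=2: pose=(8,7,S); sL=9/50, sR=45/136; mL=-1737/3400, mR=-45/272; mL+mR=-4599/6800 → advance -1; mR−mL=2349/6800 → turn +1·90°
n=3: pose=(8,8,E); sL=90/401, sR=18/85; mL=-14868/34085, mR=-9/85; mL+mR=-18477/34085 → advance -1; mR−mL=11259/34085 → turn +1·90°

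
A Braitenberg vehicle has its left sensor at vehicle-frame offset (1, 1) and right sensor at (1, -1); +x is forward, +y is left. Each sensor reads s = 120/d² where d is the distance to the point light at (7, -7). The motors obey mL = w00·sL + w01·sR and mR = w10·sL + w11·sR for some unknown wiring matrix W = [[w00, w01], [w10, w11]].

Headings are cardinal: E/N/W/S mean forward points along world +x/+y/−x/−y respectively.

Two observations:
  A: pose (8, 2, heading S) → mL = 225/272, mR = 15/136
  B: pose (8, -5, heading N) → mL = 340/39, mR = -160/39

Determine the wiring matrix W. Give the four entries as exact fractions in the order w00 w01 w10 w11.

obs A: pose=(8,2,S) → sL=30/17, sR=15/8, mL=225/272, mR=15/136
obs B: pose=(8,-5,N) → sL=40/3, sR=120/13, mL=340/39, mR=-160/39
sensor matrix S = [[30/17, 15/8], [40/3, 120/13]]; det S = -1925/221
solve [mL_A; mL_B] = S·[w00; w01] and [mR_A; mR_B] = S·[w10; w11]:
  w00 = 1, w01 = -1/2, w10 = -1, w11 = 1

1 -1/2 -1 1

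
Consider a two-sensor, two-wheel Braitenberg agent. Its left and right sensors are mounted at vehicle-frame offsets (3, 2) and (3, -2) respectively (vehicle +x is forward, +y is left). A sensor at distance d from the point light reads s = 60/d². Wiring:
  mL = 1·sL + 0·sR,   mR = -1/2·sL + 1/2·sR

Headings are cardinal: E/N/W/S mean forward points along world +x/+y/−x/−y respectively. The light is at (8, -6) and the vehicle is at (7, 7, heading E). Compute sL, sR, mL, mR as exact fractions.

60/229 12/25 60/229 624/5725

left sensor world pos  = (10, 9); dL² = 229
right sensor world pos = (10, 5); dR² = 125
sL = 60/229 = 60/229
sR = 60/125 = 12/25
mL = 1·sL + 0·sR = 60/229
mR = -1/2·sL + 1/2·sR = 624/5725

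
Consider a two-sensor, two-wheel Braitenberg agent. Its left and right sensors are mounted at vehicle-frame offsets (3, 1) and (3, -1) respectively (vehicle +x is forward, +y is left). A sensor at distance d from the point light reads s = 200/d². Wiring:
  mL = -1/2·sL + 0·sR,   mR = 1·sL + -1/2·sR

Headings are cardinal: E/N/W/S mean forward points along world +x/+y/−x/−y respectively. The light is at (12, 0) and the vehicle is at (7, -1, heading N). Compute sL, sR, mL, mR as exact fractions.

5 10 -5/2 0

left sensor world pos  = (6, 2); dL² = 40
right sensor world pos = (8, 2); dR² = 20
sL = 200/40 = 5
sR = 200/20 = 10
mL = -1/2·sL + 0·sR = -5/2
mR = 1·sL + -1/2·sR = 0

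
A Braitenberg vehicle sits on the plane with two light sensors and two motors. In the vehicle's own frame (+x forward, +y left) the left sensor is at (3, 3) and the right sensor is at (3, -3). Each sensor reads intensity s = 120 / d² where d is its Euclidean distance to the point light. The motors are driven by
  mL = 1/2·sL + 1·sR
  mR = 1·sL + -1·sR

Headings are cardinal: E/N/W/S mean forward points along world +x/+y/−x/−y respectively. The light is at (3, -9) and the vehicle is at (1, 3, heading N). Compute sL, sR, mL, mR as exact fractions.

12/25 60/113 2178/2825 -144/2825

left sensor world pos  = (-2, 6); dL² = 250
right sensor world pos = (4, 6); dR² = 226
sL = 120/250 = 12/25
sR = 120/226 = 60/113
mL = 1/2·sL + 1·sR = 2178/2825
mR = 1·sL + -1·sR = -144/2825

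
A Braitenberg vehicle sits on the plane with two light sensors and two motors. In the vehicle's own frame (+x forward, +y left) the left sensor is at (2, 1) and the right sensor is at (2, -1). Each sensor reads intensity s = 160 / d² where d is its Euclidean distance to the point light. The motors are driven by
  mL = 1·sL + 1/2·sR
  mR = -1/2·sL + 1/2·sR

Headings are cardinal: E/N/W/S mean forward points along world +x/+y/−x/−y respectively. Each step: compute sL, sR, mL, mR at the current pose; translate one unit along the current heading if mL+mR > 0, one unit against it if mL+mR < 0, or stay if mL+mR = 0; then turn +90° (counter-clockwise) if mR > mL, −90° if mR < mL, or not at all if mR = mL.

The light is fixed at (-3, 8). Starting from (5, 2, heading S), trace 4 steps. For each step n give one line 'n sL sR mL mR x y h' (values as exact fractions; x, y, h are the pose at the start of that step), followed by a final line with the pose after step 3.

n=0: pose=(5,2,S); sL=32/29, sR=160/113; mL=5936/3277, mR=512/3277; mL+mR=6448/3277 → advance +1; mR−mL=-48/29 → turn -1·90°
n=1: pose=(5,1,W); sL=8/5, sR=20/9; mL=122/45, mR=14/45; mL+mR=136/45 → advance +1; mR−mL=-12/5 → turn -1·90°
n=2: pose=(4,1,N); sL=160/61, sR=160/89; mL=19120/5429, mR=-2240/5429; mL+mR=16880/5429 → advance +1; mR−mL=-240/61 → turn -1·90°
n=3: pose=(4,2,E); sL=80/53, sR=16/13; mL=1464/689, mR=-96/689; mL+mR=1368/689 → advance +1; mR−mL=-120/53 → turn -1·90°

0 32/29 160/113 5936/3277 512/3277 5 2 S
1 8/5 20/9 122/45 14/45 5 1 W
2 160/61 160/89 19120/5429 -2240/5429 4 1 N
3 80/53 16/13 1464/689 -96/689 4 2 E
final 5 2 S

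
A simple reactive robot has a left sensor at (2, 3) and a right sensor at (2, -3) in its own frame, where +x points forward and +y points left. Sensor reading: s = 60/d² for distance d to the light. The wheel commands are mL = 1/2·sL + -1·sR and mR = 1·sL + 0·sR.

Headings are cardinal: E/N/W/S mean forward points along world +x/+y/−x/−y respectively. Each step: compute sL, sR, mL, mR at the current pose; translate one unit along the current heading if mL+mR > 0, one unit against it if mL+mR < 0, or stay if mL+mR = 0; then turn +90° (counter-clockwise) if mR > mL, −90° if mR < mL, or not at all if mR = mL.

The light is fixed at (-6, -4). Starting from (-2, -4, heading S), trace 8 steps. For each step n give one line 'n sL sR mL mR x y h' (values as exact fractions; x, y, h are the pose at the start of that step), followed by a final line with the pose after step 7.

n=0: pose=(-2,-4,S); sL=60/53, sR=12; mL=-606/53, mR=60/53; mL+mR=-546/53 → advance -1; mR−mL=666/53 → turn +1·90°
n=1: pose=(-2,-3,E); sL=15/13, sR=3/2; mL=-12/13, mR=15/13; mL+mR=3/13 → advance +1; mR−mL=27/13 → turn +1·90°
n=2: pose=(-1,-3,N); sL=60/13, sR=60/73; mL=1410/949, mR=60/13; mL+mR=5790/949 → advance +1; mR−mL=2970/949 → turn +1·90°
n=3: pose=(-1,-2,W); sL=6, sR=30/17; mL=21/17, mR=6; mL+mR=123/17 → advance +1; mR−mL=81/17 → turn +1·90°
n=4: pose=(-2,-2,S); sL=60/49, sR=60; mL=-2910/49, mR=60/49; mL+mR=-2850/49 → advance -1; mR−mL=2970/49 → turn +1·90°
n=5: pose=(-2,-1,E); sL=5/6, sR=5/3; mL=-5/4, mR=5/6; mL+mR=-5/12 → advance -1; mR−mL=25/12 → turn +1·90°
n=6: pose=(-3,-1,N); sL=12/5, sR=60/61; mL=66/305, mR=12/5; mL+mR=798/305 → advance +1; mR−mL=666/305 → turn +1·90°
n=7: pose=(-3,0,W); sL=30, sR=6/5; mL=69/5, mR=30; mL+mR=219/5 → advance +1; mR−mL=81/5 → turn +1·90°

0 60/53 12 -606/53 60/53 -2 -4 S
1 15/13 3/2 -12/13 15/13 -2 -3 E
2 60/13 60/73 1410/949 60/13 -1 -3 N
3 6 30/17 21/17 6 -1 -2 W
4 60/49 60 -2910/49 60/49 -2 -2 S
5 5/6 5/3 -5/4 5/6 -2 -1 E
6 12/5 60/61 66/305 12/5 -3 -1 N
7 30 6/5 69/5 30 -3 0 W
final -4 0 S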